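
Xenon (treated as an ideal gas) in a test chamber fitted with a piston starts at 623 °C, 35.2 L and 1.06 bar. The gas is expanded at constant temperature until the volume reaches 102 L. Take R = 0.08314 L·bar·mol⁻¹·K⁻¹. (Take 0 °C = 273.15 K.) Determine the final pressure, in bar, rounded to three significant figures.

Convert: T₁ = 896.1 K.
T constant ⇒ Boyle's law P V = const: T₂ = T₁; P₂ = P₁·(V₁/V₂) = 0.3658 bar.

P₂ ≈ 0.366 bar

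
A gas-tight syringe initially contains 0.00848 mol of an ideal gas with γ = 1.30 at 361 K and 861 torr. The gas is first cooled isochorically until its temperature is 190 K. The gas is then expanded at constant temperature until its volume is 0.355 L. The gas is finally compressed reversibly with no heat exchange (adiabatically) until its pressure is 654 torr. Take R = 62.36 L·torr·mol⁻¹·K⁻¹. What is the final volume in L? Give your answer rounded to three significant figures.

V₄ ≈ 0.186 L

From PV = nRT: V₁ = nRT₁/P₁ = 0.2217 L.
V constant ⇒ P ∝ T: V₂ = V₁; P₂ = P₁·(T₂/T₁) = 453.2 torr.
Isothermal, so P V is constant: T₃ = T₂; P₃ = P₂·(V₂/V₃) = 283.0 torr.
Adiabatic (γ = 1.30), T V^(γ−1) and P V^γ constant: T₄ = T₃·(P₄/P₃)^((γ−1)/γ) = 230.5 K; V₄ = V₃·(P₃/P₄)^(1/γ) = 0.1864 L.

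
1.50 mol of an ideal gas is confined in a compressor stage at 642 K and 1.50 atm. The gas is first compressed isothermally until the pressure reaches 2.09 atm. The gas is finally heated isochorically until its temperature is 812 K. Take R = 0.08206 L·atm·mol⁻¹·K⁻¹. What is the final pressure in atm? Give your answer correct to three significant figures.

From PV = nRT: V₁ = nRT₁/P₁ = 52.68 L.
T constant ⇒ Boyle's law P V = const: T₂ = T₁; V₂ = V₁·(P₁/P₂) = 37.81 L.
V constant ⇒ P ∝ T: V₃ = V₂; P₃ = P₂·(T₃/T₂) = 2.643 atm.

P₃ ≈ 2.64 atm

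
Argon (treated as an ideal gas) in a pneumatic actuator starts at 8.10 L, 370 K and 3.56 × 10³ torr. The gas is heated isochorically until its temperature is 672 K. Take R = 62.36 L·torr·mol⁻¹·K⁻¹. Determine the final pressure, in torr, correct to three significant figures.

P₂ ≈ 6.47e+03 torr

Isochoric, so P/T is constant: V₂ = V₁; P₂ = P₁·(T₂/T₁) = 6466 torr.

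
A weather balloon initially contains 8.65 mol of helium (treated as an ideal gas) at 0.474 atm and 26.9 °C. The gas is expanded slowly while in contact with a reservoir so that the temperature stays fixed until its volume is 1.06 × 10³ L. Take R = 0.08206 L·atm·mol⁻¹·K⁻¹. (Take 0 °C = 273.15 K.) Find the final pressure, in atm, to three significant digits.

Convert: T₁ = 300.0 K.
From PV = nRT: V₁ = nRT₁/P₁ = 449.3 L.
Isothermal, so P V is constant: T₂ = T₁; P₂ = P₁·(V₁/V₂) = 0.2009 atm.

P₂ ≈ 0.201 atm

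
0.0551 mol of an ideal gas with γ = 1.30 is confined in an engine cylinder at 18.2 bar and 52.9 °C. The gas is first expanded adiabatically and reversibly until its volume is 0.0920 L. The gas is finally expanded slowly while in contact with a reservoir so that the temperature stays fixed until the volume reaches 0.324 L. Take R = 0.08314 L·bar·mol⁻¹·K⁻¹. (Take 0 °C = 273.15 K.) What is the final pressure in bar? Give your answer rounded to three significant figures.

Convert: T₁ = 326.0 K.
From PV = nRT: V₁ = nRT₁/P₁ = 0.08207 L.
Adiabatic (γ = 1.30), T V^(γ−1) and P V^γ constant: T₂ = T₁·(V₁/V₂)^(γ−1) = 315.1 K; P₂ = P₁·(V₁/V₂)^γ = 15.69 bar.
Isothermal, so P V is constant: T₃ = T₂; P₃ = P₂·(V₂/V₃) = 4.455 bar.

P₃ ≈ 4.45 bar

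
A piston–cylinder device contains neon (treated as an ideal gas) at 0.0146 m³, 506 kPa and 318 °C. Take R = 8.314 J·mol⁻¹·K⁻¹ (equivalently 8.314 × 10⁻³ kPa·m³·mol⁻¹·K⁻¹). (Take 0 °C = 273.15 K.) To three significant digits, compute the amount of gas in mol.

n ≈ 1.50 mol

Convert: T = 591.15 K.
PV = nRT ⇒ n = PV/(RT) = (506 × 0.0146) / (8.314 × 10⁻³ × 591.15)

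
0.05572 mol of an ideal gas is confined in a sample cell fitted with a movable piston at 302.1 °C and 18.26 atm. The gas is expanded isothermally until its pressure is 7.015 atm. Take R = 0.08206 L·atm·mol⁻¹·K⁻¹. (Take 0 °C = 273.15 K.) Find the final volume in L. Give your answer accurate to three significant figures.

V₂ ≈ 0.375 L

Convert: T₁ = 575.2 K.
From PV = nRT: V₁ = nRT₁/P₁ = 0.1440 L.
Isothermal, so P V is constant: T₂ = T₁; V₂ = V₁·(P₁/P₂) = 0.3749 L.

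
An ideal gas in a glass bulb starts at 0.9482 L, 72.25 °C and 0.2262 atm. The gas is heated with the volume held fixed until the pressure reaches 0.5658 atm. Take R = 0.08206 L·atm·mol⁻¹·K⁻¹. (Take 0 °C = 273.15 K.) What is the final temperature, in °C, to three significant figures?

Convert: T₁ = 345.4 K.
V constant ⇒ P ∝ T: V₂ = V₁; T₂ = T₁·(P₂/P₁) = 864.0 K.

T₂ ≈ 591 °C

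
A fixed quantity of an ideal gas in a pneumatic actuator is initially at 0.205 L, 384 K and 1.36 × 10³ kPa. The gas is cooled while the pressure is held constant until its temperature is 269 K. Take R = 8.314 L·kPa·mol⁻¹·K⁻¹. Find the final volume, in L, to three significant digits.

Isobaric, so V/T is constant: P₂ = P₁; V₂ = V₁·(T₂/T₁) = 0.1436 L.

V₂ ≈ 0.144 L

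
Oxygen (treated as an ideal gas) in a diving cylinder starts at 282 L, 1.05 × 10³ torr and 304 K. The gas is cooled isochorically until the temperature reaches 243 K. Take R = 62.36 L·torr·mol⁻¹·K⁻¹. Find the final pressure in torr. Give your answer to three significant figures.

P₂ ≈ 839 torr

Isochoric, so P/T is constant: V₂ = V₁; P₂ = P₁·(T₂/T₁) = 839.3 torr.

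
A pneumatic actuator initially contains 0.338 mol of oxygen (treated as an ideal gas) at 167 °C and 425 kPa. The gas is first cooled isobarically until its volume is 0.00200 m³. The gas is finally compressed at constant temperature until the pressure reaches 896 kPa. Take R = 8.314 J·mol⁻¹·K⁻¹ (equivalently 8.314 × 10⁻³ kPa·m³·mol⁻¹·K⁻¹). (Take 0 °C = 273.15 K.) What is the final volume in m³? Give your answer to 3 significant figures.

V₃ ≈ 0.000949 m³

Convert: T₁ = 440.1 K.
From PV = nRT: V₁ = nRT₁/P₁ = 0.002910 m³.
Isobaric, so V/T is constant: P₂ = P₁; T₂ = T₁·(V₂/V₁) = 302.5 K.
T constant ⇒ Boyle's law P V = const: T₃ = T₂; V₃ = V₂·(P₂/P₃) = 0.0009487 m³.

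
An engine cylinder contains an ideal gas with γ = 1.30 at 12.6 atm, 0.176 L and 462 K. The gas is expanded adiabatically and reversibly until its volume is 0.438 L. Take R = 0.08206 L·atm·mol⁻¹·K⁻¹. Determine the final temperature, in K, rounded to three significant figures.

T₂ ≈ 351 K

Reversible adiabatic, γ = 1.30: T₂ = T₁·(V₁/V₂)^(γ−1) = 351.4 K; P₂ = P₁·(V₁/V₂)^γ = 3.851 atm.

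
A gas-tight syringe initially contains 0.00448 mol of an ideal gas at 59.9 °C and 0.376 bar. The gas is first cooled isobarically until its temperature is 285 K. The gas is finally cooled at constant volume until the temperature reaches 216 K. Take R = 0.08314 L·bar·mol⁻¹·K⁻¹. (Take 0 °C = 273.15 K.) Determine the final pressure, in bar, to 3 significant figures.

P₃ ≈ 0.285 bar

Convert: T₁ = 333.0 K.
From PV = nRT: V₁ = nRT₁/P₁ = 0.3299 L.
Isobaric, so V/T is constant: P₂ = P₁; V₂ = V₁·(T₂/T₁) = 0.2823 L.
V constant ⇒ P ∝ T: V₃ = V₂; P₃ = P₂·(T₃/T₂) = 0.2850 bar.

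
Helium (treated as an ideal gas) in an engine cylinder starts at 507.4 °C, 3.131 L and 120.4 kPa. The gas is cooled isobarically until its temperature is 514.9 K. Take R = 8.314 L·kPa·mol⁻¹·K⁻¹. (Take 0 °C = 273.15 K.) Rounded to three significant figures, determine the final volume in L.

V₂ ≈ 2.07 L

Convert: T₁ = 780.5 K.
P constant ⇒ V ∝ T: P₂ = P₁; V₂ = V₁·(T₂/T₁) = 2.065 L.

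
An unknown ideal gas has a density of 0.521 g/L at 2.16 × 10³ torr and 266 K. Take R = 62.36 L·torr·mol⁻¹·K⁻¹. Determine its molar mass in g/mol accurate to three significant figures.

ρ = PM/(RT) ⇒ M = ρRT/P = (0.521 × 62.36 × 266.0) / 2.16e+03

M ≈ 4.00 g/mol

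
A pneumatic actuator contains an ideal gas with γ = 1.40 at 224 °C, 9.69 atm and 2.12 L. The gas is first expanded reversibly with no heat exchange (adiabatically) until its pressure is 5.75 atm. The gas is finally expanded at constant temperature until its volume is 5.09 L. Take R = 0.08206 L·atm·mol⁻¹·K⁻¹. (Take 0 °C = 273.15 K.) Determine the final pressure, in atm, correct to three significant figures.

Convert: T₁ = 497.1 K.
Adiabatic (γ = 1.40), T V^(γ−1) and P V^γ constant: T₂ = T₁·(P₂/P₁)^((γ−1)/γ) = 428.3 K; V₂ = V₁·(P₁/P₂)^(1/γ) = 3.078 L.
T constant ⇒ Boyle's law P V = const: T₃ = T₂; P₃ = P₂·(V₂/V₃) = 3.477 atm.

P₃ ≈ 3.48 atm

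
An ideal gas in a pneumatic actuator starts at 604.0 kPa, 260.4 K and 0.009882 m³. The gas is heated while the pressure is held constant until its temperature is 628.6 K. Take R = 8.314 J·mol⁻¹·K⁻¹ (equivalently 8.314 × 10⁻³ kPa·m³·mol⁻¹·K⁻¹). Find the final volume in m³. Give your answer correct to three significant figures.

P constant ⇒ V ∝ T: P₂ = P₁; V₂ = V₁·(T₂/T₁) = 0.02385 m³.

V₂ ≈ 0.0239 m³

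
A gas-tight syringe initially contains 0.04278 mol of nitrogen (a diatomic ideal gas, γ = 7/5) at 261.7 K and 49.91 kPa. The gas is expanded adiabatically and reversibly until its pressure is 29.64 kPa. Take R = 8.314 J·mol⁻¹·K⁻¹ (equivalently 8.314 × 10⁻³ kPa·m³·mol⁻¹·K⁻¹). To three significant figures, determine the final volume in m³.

From PV = nRT: V₁ = nRT₁/P₁ = 0.001865 m³.
Reversible adiabatic, γ = 7/5: T₂ = T₁·(P₂/P₁)^((γ−1)/γ) = 225.5 K; V₂ = V₁·(P₁/P₂)^(1/γ) = 0.002706 m³.

V₂ ≈ 0.00271 m³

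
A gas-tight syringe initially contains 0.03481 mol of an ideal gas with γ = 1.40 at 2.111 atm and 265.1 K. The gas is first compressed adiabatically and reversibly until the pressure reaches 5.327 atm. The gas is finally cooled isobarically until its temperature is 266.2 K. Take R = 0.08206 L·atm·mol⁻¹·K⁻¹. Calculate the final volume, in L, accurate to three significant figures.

V₃ ≈ 0.143 L

From PV = nRT: V₁ = nRT₁/P₁ = 0.3587 L.
Adiabatic (γ = 1.40), T V^(γ−1) and P V^γ constant: T₂ = T₁·(P₂/P₁)^((γ−1)/γ) = 345.4 K; V₂ = V₁·(P₁/P₂)^(1/γ) = 0.1852 L.
Isobaric, so V/T is constant: P₃ = P₂; V₃ = V₂·(T₃/T₂) = 0.1427 L.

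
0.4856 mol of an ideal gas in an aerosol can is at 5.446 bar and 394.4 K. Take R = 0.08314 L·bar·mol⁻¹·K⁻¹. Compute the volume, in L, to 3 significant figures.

PV = nRT ⇒ V = nRT/P = (0.4856 × 0.08314 × 394.4) / 5.446

V ≈ 2.92 L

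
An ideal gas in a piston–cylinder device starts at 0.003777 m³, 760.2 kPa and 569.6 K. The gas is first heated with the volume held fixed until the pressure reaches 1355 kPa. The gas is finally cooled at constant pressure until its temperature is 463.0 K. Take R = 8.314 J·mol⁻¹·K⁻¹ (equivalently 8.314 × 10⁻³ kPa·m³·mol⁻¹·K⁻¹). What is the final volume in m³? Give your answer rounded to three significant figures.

V constant ⇒ P ∝ T: V₂ = V₁; T₂ = T₁·(P₂/P₁) = 1015 K.
P constant ⇒ V ∝ T: P₃ = P₂; V₃ = V₂·(T₃/T₂) = 0.001722 m³.

V₃ ≈ 0.00172 m³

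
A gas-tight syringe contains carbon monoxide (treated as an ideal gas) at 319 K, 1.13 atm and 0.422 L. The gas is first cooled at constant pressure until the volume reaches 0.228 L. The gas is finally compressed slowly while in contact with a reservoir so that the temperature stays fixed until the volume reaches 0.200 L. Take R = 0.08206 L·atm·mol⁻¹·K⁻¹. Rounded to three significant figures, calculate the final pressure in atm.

Isobaric, so V/T is constant: P₂ = P₁; T₂ = T₁·(V₂/V₁) = 172.4 K.
Isothermal, so P V is constant: T₃ = T₂; P₃ = P₂·(V₂/V₃) = 1.288 atm.

P₃ ≈ 1.29 atm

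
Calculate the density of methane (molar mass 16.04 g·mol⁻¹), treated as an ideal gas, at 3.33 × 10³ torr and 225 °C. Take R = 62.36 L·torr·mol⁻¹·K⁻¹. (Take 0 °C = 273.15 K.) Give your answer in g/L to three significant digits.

ρ = PM/(RT) = (3.33e+03 × 16.04) / (62.36 × 498.1)

ρ ≈ 1.72 g/L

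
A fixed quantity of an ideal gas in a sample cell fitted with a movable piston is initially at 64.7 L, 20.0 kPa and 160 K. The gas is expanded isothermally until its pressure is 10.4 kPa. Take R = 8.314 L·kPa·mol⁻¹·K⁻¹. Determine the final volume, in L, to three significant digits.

Isothermal, so P V is constant: T₂ = T₁; V₂ = V₁·(P₁/P₂) = 124.4 L.

V₂ ≈ 124 L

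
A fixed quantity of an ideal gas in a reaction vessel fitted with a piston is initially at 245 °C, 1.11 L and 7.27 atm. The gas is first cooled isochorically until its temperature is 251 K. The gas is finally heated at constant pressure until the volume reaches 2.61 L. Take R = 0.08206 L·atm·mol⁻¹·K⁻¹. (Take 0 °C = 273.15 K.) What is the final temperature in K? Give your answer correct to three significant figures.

T₃ ≈ 590 K

Convert: T₁ = 518.1 K.
Isochoric, so P/T is constant: V₂ = V₁; P₂ = P₁·(T₂/T₁) = 3.522 atm.
P constant ⇒ V ∝ T: P₃ = P₂; T₃ = T₂·(V₃/V₂) = 590.2 K.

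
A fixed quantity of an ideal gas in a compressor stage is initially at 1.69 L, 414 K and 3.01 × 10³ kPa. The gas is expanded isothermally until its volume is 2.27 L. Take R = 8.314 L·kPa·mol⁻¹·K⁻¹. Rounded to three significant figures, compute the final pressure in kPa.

T constant ⇒ Boyle's law P V = const: T₂ = T₁; P₂ = P₁·(V₁/V₂) = 2241 kPa.

P₂ ≈ 2.24e+03 kPa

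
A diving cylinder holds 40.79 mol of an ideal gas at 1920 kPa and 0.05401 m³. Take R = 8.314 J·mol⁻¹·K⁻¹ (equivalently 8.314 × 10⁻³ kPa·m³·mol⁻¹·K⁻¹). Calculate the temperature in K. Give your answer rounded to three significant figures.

T ≈ 306 K

PV = nRT ⇒ T = PV/(nR) = (1920 × 0.05401) / (40.79 × 8.314 × 10⁻³)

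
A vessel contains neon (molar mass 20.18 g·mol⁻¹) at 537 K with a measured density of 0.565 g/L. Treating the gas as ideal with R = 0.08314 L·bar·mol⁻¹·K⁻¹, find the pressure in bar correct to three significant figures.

ρ = PM/(RT) ⇒ P = ρRT/M = (0.565 × 0.08314 × 537.0) / 20.18

P ≈ 1.25 bar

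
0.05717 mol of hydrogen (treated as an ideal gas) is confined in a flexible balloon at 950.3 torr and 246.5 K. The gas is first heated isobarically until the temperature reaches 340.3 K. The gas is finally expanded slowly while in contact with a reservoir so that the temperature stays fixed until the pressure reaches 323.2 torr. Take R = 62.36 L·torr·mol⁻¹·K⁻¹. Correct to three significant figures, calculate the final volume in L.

V₃ ≈ 3.75 L

From PV = nRT: V₁ = nRT₁/P₁ = 0.9248 L.
Isobaric, so V/T is constant: P₂ = P₁; V₂ = V₁·(T₂/T₁) = 1.277 L.
Isothermal, so P V is constant: T₃ = T₂; V₃ = V₂·(P₂/P₃) = 3.754 L.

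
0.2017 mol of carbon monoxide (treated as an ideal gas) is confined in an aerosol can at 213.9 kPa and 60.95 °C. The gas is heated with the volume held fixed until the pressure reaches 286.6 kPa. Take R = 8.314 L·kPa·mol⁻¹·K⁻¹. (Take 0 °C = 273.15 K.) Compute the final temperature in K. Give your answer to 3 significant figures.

Convert: T₁ = 334.1 K.
From PV = nRT: V₁ = nRT₁/P₁ = 2.619 L.
Isochoric, so P/T is constant: V₂ = V₁; T₂ = T₁·(P₂/P₁) = 447.7 K.

T₂ ≈ 448 K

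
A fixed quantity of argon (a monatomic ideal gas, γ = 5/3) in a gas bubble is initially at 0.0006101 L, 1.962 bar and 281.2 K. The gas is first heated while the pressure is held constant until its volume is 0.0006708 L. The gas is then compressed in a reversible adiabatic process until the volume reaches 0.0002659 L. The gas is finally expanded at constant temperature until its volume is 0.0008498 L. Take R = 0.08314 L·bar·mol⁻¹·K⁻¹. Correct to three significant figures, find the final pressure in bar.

P₄ ≈ 2.87 bar

Isobaric, so V/T is constant: P₂ = P₁; T₂ = T₁·(V₂/V₁) = 309.2 K.
Reversible adiabatic, γ = 5/3: T₃ = T₂·(V₂/V₃)^(γ−1) = 573.0 K; P₃ = P₂·(V₂/V₃)^γ = 9.173 bar.
Isothermal, so P V is constant: T₄ = T₃; P₄ = P₃·(V₃/V₄) = 2.870 bar.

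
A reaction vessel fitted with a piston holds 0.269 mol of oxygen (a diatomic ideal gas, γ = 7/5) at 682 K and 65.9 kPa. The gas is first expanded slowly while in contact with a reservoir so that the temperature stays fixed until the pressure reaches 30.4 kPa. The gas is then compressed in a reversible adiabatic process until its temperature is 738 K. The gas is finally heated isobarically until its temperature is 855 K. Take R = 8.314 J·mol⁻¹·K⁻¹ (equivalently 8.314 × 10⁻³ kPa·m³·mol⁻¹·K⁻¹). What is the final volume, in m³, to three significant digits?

V₄ ≈ 0.0477 m³

From PV = nRT: V₁ = nRT₁/P₁ = 0.02315 m³.
Isothermal, so P V is constant: T₂ = T₁; V₂ = V₁·(P₁/P₂) = 0.05017 m³.
Adiabatic (γ = 7/5), T V^(γ−1) and P V^γ constant: P₃ = P₂·(T₃/T₂)^(γ/(γ−1)) = 40.07 kPa; V₃ = V₂·(T₂/T₃)^(1/(γ−1)) = 0.04119 m³.
P constant ⇒ V ∝ T: P₄ = P₃; V₄ = V₃·(T₄/T₃) = 0.04772 m³.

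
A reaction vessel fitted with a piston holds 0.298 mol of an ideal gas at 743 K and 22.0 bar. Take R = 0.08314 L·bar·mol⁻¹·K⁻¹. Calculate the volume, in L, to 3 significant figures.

PV = nRT ⇒ V = nRT/P = (0.298 × 0.08314 × 743) / 22.0

V ≈ 0.837 L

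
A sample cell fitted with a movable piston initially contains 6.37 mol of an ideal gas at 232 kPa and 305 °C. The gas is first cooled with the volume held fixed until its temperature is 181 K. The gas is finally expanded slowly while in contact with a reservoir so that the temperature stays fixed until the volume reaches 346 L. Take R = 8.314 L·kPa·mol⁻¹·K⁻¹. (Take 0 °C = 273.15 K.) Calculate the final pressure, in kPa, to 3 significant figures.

P₃ ≈ 27.7 kPa

Convert: T₁ = 578.1 K.
From PV = nRT: V₁ = nRT₁/P₁ = 132.0 L.
Isochoric, so P/T is constant: V₂ = V₁; P₂ = P₁·(T₂/T₁) = 72.63 kPa.
Isothermal, so P V is constant: T₃ = T₂; P₃ = P₂·(V₂/V₃) = 27.70 kPa.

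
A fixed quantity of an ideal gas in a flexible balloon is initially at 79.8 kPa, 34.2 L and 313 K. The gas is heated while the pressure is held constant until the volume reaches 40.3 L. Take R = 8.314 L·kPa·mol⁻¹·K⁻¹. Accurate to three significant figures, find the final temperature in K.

Isobaric, so V/T is constant: P₂ = P₁; T₂ = T₁·(V₂/V₁) = 368.8 K.

T₂ ≈ 369 K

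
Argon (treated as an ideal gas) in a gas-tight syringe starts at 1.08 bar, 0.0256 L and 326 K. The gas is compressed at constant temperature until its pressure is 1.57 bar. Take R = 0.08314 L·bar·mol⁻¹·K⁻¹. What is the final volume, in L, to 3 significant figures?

V₂ ≈ 0.0176 L

Isothermal, so P V is constant: T₂ = T₁; V₂ = V₁·(P₁/P₂) = 0.01761 L.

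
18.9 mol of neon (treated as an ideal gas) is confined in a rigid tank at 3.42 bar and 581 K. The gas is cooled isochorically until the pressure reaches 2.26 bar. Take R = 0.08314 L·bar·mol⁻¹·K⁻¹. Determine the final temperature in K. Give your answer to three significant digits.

From PV = nRT: V₁ = nRT₁/P₁ = 266.9 L.
Isochoric, so P/T is constant: V₂ = V₁; T₂ = T₁·(P₂/P₁) = 383.9 K.

T₂ ≈ 384 K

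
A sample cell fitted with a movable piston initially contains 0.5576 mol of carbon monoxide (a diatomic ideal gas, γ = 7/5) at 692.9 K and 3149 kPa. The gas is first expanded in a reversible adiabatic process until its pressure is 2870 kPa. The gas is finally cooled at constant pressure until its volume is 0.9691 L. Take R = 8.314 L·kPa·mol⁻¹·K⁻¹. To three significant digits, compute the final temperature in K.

From PV = nRT: V₁ = nRT₁/P₁ = 1.020 L.
Adiabatic (γ = 7/5), T V^(γ−1) and P V^γ constant: T₂ = T₁·(P₂/P₁)^((γ−1)/γ) = 674.8 K; V₂ = V₁·(P₁/P₂)^(1/γ) = 1.090 L.
Isobaric, so V/T is constant: P₃ = P₂; T₃ = T₂·(V₃/V₂) = 600.0 K.

T₃ ≈ 600 K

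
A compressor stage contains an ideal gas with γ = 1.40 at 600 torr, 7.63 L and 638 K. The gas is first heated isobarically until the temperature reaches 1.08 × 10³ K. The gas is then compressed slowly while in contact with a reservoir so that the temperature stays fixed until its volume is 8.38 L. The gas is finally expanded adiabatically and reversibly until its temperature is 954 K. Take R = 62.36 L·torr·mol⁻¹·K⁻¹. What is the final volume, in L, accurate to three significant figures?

Isobaric, so V/T is constant: P₂ = P₁; V₂ = V₁·(T₂/T₁) = 12.92 L.
Isothermal, so P V is constant: T₃ = T₂; P₃ = P₂·(V₂/V₃) = 924.8 torr.
Reversible adiabatic, γ = 1.40: P₄ = P₃·(T₄/T₃)^(γ/(γ−1)) = 599.1 torr; V₄ = V₃·(T₃/T₄)^(1/(γ−1)) = 11.43 L.

V₄ ≈ 11.4 L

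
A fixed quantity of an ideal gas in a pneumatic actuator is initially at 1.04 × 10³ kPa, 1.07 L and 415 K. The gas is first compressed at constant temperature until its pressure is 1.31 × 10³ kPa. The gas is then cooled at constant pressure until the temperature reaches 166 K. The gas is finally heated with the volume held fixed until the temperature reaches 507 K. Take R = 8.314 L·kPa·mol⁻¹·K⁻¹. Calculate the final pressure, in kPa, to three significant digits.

P₄ ≈ 4.00e+03 kPa

Isothermal, so P V is constant: T₂ = T₁; V₂ = V₁·(P₁/P₂) = 0.8495 L.
P constant ⇒ V ∝ T: P₃ = P₂; V₃ = V₂·(T₃/T₂) = 0.3398 L.
Isochoric, so P/T is constant: V₄ = V₃; P₄ = P₃·(T₄/T₃) = 4001 kPa.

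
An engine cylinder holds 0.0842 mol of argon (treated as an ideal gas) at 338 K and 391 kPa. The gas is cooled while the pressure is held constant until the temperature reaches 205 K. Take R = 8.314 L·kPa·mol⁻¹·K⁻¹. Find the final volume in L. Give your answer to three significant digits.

V₂ ≈ 0.367 L

From PV = nRT: V₁ = nRT₁/P₁ = 0.6051 L.
Isobaric, so V/T is constant: P₂ = P₁; V₂ = V₁·(T₂/T₁) = 0.3670 L.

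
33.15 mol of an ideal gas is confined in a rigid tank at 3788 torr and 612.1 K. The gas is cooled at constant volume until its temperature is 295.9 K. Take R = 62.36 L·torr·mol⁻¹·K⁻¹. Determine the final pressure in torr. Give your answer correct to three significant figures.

P₂ ≈ 1.83e+03 torr

From PV = nRT: V₁ = nRT₁/P₁ = 334.0 L.
V constant ⇒ P ∝ T: V₂ = V₁; P₂ = P₁·(T₂/T₁) = 1831 torr.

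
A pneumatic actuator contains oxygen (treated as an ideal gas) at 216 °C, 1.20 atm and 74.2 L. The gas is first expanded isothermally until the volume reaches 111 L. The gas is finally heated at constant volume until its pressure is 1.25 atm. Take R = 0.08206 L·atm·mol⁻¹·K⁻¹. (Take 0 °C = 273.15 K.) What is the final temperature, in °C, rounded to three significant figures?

Convert: T₁ = 489.1 K.
T constant ⇒ Boyle's law P V = const: T₂ = T₁; P₂ = P₁·(V₁/V₂) = 0.8022 atm.
Isochoric, so P/T is constant: V₃ = V₂; T₃ = T₂·(P₃/P₂) = 762.2 K.

T₃ ≈ 489 °C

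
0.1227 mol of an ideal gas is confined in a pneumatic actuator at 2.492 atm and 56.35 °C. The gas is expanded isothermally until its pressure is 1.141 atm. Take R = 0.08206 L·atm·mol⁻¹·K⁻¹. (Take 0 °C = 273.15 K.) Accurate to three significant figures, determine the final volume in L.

Convert: T₁ = 329.5 K.
From PV = nRT: V₁ = nRT₁/P₁ = 1.331 L.
T constant ⇒ Boyle's law P V = const: T₂ = T₁; V₂ = V₁·(P₁/P₂) = 2.908 L.

V₂ ≈ 2.91 L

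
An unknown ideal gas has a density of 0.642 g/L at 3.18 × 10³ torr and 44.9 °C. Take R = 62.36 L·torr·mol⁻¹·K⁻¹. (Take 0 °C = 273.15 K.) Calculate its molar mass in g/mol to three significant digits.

M ≈ 4.00 g/mol

ρ = PM/(RT) ⇒ M = ρRT/P = (0.642 × 62.36 × 318.0) / 3.18e+03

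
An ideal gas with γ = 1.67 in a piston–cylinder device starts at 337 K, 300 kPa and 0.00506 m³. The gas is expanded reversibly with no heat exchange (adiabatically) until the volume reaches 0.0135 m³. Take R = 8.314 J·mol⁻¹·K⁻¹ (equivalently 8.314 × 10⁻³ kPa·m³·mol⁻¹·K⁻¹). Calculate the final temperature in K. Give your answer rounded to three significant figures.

Reversible adiabatic, γ = 1.67: T₂ = T₁·(V₁/V₂)^(γ−1) = 174.6 K; P₂ = P₁·(V₁/V₂)^γ = 58.26 kPa.

T₂ ≈ 175 K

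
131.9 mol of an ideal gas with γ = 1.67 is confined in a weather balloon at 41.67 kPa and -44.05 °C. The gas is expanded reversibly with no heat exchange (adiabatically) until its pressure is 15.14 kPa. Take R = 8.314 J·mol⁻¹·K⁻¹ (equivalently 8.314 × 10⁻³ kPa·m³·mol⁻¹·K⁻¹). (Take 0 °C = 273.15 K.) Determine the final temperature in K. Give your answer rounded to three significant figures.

Convert: T₁ = 229.1 K.
From PV = nRT: V₁ = nRT₁/P₁ = 6.029 m³.
Reversible adiabatic, γ = 1.67: T₂ = T₁·(P₂/P₁)^((γ−1)/γ) = 152.6 K; V₂ = V₁·(P₁/P₂)^(1/γ) = 11.05 m³.

T₂ ≈ 153 K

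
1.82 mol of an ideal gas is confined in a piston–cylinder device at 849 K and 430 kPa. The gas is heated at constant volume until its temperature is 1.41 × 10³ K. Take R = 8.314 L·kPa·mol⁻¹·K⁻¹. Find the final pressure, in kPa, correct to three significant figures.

From PV = nRT: V₁ = nRT₁/P₁ = 29.88 L.
V constant ⇒ P ∝ T: V₂ = V₁; P₂ = P₁·(T₂/T₁) = 714.1 kPa.

P₂ ≈ 714 kPa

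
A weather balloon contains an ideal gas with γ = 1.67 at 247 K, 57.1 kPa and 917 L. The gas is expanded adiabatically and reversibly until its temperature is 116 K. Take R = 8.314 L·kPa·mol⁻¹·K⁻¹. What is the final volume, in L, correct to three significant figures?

V₂ ≈ 2.83e+03 L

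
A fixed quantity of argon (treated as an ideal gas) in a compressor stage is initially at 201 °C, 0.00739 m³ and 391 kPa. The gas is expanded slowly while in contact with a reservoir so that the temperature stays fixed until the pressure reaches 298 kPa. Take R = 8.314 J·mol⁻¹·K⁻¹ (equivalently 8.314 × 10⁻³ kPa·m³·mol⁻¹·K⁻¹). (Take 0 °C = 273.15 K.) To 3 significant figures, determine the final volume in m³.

V₂ ≈ 0.00970 m³

Convert: T₁ = 474.1 K.
T constant ⇒ Boyle's law P V = const: T₂ = T₁; V₂ = V₁·(P₁/P₂) = 0.009696 m³.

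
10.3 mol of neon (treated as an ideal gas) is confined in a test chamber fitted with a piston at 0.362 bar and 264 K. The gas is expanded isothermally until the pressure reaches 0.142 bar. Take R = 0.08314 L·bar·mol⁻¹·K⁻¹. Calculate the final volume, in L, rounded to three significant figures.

From PV = nRT: V₁ = nRT₁/P₁ = 624.5 L.
T constant ⇒ Boyle's law P V = const: T₂ = T₁; V₂ = V₁·(P₁/P₂) = 1592 L.

V₂ ≈ 1.59e+03 L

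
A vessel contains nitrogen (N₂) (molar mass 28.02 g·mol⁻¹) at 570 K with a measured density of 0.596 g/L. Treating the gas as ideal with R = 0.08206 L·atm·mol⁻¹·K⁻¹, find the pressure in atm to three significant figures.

ρ = PM/(RT) ⇒ P = ρRT/M = (0.596 × 0.08206 × 570.0) / 28.02

P ≈ 0.995 atm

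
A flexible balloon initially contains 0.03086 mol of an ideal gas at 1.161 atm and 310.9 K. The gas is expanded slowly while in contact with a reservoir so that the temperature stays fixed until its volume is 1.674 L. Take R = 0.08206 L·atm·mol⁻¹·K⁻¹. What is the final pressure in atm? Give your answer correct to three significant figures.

From PV = nRT: V₁ = nRT₁/P₁ = 0.6781 L.
Isothermal, so P V is constant: T₂ = T₁; P₂ = P₁·(V₁/V₂) = 0.4703 atm.

P₂ ≈ 0.470 atm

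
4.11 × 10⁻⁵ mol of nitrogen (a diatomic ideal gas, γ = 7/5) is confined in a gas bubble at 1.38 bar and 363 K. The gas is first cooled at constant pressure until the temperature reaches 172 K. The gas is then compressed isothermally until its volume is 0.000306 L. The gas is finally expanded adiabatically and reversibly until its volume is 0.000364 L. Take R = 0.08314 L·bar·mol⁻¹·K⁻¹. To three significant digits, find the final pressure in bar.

P₄ ≈ 1.51 bar

From PV = nRT: V₁ = nRT₁/P₁ = 0.0008988 L.
Isobaric, so V/T is constant: P₂ = P₁; V₂ = V₁·(T₂/T₁) = 0.0004259 L.
T constant ⇒ Boyle's law P V = const: T₃ = T₂; P₃ = P₂·(V₂/V₃) = 1.921 bar.
Reversible adiabatic, γ = 7/5: T₄ = T₃·(V₃/V₄)^(γ−1) = 160.5 K; P₄ = P₃·(V₃/V₄)^γ = 1.506 bar.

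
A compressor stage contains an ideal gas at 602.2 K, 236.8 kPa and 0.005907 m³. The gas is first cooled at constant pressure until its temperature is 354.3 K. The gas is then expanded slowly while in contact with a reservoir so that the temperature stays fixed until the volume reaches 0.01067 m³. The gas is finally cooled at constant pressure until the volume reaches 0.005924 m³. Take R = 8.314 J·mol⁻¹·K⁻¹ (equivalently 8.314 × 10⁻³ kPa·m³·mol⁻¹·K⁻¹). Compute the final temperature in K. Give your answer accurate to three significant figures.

Isobaric, so V/T is constant: P₂ = P₁; V₂ = V₁·(T₂/T₁) = 0.003475 m³.
Isothermal, so P V is constant: T₃ = T₂; P₃ = P₂·(V₂/V₃) = 77.13 kPa.
P constant ⇒ V ∝ T: P₄ = P₃; T₄ = T₃·(V₄/V₃) = 196.7 K.

T₄ ≈ 197 K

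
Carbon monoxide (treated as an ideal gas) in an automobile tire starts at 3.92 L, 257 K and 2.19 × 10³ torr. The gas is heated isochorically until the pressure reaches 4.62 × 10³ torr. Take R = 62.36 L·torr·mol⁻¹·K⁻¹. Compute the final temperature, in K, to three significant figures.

T₂ ≈ 542 K

Isochoric, so P/T is constant: V₂ = V₁; T₂ = T₁·(P₂/P₁) = 542.2 K.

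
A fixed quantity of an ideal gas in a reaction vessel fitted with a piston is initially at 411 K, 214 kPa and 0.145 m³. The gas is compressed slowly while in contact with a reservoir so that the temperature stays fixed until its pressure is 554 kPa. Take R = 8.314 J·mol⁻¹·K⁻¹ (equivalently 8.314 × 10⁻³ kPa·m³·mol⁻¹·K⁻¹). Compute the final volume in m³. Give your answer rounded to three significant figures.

T constant ⇒ Boyle's law P V = const: T₂ = T₁; V₂ = V₁·(P₁/P₂) = 0.05601 m³.

V₂ ≈ 0.0560 m³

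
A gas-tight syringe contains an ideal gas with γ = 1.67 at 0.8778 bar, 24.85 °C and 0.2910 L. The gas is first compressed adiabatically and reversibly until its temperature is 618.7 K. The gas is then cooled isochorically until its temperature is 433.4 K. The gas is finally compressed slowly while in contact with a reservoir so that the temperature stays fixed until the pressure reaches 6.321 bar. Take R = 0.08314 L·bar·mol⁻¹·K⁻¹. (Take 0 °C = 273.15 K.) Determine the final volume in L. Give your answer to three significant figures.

Convert: T₁ = 298.0 K.
Reversible adiabatic, γ = 1.67: P₂ = P₁·(T₂/T₁)^(γ/(γ−1)) = 5.422 bar; V₂ = V₁·(T₁/T₂)^(1/(γ−1)) = 0.09781 L.
Isochoric, so P/T is constant: V₃ = V₂; P₃ = P₂·(T₃/T₂) = 3.798 bar.
T constant ⇒ Boyle's law P V = const: T₄ = T₃; V₄ = V₃·(P₃/P₄) = 0.05877 L.

V₄ ≈ 0.0588 L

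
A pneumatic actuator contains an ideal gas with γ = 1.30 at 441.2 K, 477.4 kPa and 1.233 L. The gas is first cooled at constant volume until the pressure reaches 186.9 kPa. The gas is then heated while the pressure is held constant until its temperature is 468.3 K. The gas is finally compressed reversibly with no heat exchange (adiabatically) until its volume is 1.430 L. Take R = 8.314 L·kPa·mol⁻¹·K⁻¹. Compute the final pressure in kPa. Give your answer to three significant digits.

V constant ⇒ P ∝ T: V₂ = V₁; T₂ = T₁·(P₂/P₁) = 172.7 K.
P constant ⇒ V ∝ T: P₃ = P₂; V₃ = V₂·(T₃/T₂) = 3.343 L.
Reversible adiabatic, γ = 1.30: T₄ = T₃·(V₃/V₄)^(γ−1) = 604.2 K; P₄ = P₃·(V₃/V₄)^γ = 563.7 kPa.

P₄ ≈ 564 kPa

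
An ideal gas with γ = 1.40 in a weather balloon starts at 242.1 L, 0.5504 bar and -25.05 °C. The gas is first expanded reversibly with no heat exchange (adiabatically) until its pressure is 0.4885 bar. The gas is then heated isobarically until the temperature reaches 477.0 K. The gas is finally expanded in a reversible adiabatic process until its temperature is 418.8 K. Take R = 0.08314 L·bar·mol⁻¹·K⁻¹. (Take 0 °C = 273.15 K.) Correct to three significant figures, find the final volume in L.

V₄ ≈ 726 L

Convert: T₁ = 248.1 K.
Adiabatic (γ = 1.40), T V^(γ−1) and P V^γ constant: T₂ = T₁·(P₂/P₁)^((γ−1)/γ) = 239.8 K; V₂ = V₁·(P₁/P₂)^(1/γ) = 263.6 L.
Isobaric, so V/T is constant: P₃ = P₂; V₃ = V₂·(T₃/T₂) = 524.4 L.
Adiabatic (γ = 1.40), T V^(γ−1) and P V^γ constant: P₄ = P₃·(T₄/T₃)^(γ/(γ−1)) = 0.3098 bar; V₄ = V₃·(T₃/T₄)^(1/(γ−1)) = 726.1 L.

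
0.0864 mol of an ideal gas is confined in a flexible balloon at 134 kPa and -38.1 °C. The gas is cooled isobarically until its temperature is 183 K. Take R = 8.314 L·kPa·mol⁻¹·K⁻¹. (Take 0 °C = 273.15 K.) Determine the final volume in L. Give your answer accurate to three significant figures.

Convert: T₁ = 235.0 K.
From PV = nRT: V₁ = nRT₁/P₁ = 1.260 L.
Isobaric, so V/T is constant: P₂ = P₁; V₂ = V₁·(T₂/T₁) = 0.9810 L.

V₂ ≈ 0.981 L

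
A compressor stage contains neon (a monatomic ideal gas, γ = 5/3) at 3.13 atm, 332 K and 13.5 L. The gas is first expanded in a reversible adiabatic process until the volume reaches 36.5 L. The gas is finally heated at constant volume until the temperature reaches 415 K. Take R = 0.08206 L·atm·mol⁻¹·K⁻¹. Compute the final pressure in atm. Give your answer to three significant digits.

Reversible adiabatic, γ = 5/3: T₂ = T₁·(V₁/V₂)^(γ−1) = 171.1 K; P₂ = P₁·(V₁/V₂)^γ = 0.5965 atm.
V constant ⇒ P ∝ T: V₃ = V₂; P₃ = P₂·(T₃/T₂) = 1.447 atm.

P₃ ≈ 1.45 atm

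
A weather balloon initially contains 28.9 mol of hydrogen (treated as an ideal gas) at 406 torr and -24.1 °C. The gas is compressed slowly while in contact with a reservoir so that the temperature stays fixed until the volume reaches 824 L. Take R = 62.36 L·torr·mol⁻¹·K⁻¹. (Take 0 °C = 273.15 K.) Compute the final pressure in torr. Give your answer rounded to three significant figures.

Convert: T₁ = 249.0 K.
From PV = nRT: V₁ = nRT₁/P₁ = 1106 L.
T constant ⇒ Boyle's law P V = const: T₂ = T₁; P₂ = P₁·(V₁/V₂) = 544.7 torr.

P₂ ≈ 545 torr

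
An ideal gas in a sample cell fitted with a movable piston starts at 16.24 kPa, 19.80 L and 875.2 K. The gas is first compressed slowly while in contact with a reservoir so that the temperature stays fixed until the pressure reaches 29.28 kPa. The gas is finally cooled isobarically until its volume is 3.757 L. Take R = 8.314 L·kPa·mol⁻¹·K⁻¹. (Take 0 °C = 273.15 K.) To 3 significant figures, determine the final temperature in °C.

T₃ ≈ 26.3 °C

T constant ⇒ Boyle's law P V = const: T₂ = T₁; V₂ = V₁·(P₁/P₂) = 10.98 L.
Isobaric, so V/T is constant: P₃ = P₂; T₃ = T₂·(V₃/V₂) = 299.4 K.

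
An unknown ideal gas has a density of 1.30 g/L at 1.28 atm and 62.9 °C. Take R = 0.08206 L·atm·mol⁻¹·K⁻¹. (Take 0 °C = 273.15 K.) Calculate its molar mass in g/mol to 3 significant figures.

M ≈ 28.0 g/mol

ρ = PM/(RT) ⇒ M = ρRT/P = (1.30 × 0.08206 × 336.0) / 1.28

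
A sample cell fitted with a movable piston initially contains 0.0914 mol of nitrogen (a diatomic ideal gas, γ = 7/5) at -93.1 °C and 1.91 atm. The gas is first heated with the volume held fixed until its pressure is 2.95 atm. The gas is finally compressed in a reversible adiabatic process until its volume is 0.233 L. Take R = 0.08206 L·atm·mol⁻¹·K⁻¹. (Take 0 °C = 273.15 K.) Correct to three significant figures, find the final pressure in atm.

P₃ ≈ 14.0 atm

Convert: T₁ = 180.0 K.
From PV = nRT: V₁ = nRT₁/P₁ = 0.7070 L.
Isochoric, so P/T is constant: V₂ = V₁; T₂ = T₁·(P₂/P₁) = 278.1 K.
Adiabatic (γ = 7/5), T V^(γ−1) and P V^γ constant: T₃ = T₂·(V₂/V₃)^(γ−1) = 433.5 K; P₃ = P₂·(V₂/V₃)^γ = 13.96 atm.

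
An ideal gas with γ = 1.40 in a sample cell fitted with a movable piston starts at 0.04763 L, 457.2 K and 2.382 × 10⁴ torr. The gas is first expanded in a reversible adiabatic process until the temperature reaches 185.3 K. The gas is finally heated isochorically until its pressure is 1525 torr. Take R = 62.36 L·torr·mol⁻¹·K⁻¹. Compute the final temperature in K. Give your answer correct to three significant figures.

T₃ ≈ 280 K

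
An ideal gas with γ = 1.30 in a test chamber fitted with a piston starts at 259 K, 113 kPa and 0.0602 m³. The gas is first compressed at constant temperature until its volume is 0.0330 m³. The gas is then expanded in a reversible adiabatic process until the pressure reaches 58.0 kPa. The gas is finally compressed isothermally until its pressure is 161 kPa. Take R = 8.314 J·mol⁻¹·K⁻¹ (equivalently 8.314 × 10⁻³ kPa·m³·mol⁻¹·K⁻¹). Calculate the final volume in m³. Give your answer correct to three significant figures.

T constant ⇒ Boyle's law P V = const: T₂ = T₁; P₂ = P₁·(V₁/V₂) = 206.1 kPa.
Adiabatic (γ = 1.30), T V^(γ−1) and P V^γ constant: T₃ = T₂·(P₃/P₂)^((γ−1)/γ) = 193.3 K; V₃ = V₂·(P₂/P₃)^(1/γ) = 0.08753 m³.
Isothermal, so P V is constant: T₄ = T₃; V₄ = V₃·(P₃/P₄) = 0.03153 m³.

V₄ ≈ 0.0315 m³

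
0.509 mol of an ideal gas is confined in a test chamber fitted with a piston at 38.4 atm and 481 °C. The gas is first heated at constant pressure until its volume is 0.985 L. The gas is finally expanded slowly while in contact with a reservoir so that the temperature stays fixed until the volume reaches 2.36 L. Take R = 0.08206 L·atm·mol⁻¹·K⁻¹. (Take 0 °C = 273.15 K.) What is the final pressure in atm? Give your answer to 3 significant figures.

Convert: T₁ = 754.1 K.
From PV = nRT: V₁ = nRT₁/P₁ = 0.8203 L.
P constant ⇒ V ∝ T: P₂ = P₁; T₂ = T₁·(V₂/V₁) = 905.6 K.
T constant ⇒ Boyle's law P V = const: T₃ = T₂; P₃ = P₂·(V₂/V₃) = 16.03 atm.

P₃ ≈ 16.0 atm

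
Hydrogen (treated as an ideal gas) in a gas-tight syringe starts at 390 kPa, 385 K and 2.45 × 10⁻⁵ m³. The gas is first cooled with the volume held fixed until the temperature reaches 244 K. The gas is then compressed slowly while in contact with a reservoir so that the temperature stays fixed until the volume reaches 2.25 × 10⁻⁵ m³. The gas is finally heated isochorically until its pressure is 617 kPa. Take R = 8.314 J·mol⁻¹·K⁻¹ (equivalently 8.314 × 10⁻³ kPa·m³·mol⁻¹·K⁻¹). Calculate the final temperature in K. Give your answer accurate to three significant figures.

T₄ ≈ 559 K

V constant ⇒ P ∝ T: V₂ = V₁; P₂ = P₁·(T₂/T₁) = 247.2 kPa.
Isothermal, so P V is constant: T₃ = T₂; P₃ = P₂·(V₂/V₃) = 269.1 kPa.
V constant ⇒ P ∝ T: V₄ = V₃; T₄ = T₃·(P₄/P₃) = 559.4 K.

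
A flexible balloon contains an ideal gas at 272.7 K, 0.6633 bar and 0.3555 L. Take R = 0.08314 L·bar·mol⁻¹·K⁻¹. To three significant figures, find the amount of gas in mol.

n ≈ 0.0104 mol

PV = nRT ⇒ n = PV/(RT) = (0.6633 × 0.3555) / (0.08314 × 272.7)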